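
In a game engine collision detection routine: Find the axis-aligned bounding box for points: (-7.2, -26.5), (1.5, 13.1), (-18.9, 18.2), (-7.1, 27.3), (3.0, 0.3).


x range: [-18.9, 3]
y range: [-26.5, 27.3]
Bounding box: (-18.9,-26.5) to (3,27.3)

(-18.9,-26.5) to (3,27.3)


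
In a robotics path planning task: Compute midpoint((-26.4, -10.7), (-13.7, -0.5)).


M = (((-26.4)+(-13.7))/2, ((-10.7)+(-0.5))/2)
= (-20.05, -5.6)

(-20.05, -5.6)


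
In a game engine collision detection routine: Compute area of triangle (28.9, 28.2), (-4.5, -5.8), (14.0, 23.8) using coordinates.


Area = |x_A(y_B-y_C) + x_B(y_C-y_A) + x_C(y_A-y_B)|/2
= |(-855.44) + 19.8 + 476|/2
= 359.64/2 = 179.82

179.82


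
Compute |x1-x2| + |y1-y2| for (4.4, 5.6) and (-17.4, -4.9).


|4.4-(-17.4)| + |5.6-(-4.9)| = 21.8 + 10.5 = 32.3

32.3


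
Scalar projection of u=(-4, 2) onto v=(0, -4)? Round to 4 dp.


u.v = -8, |v| = sqrt(16) = 4
Scalar projection = u.v / |v| = -8 / sqrt(16) = -2

-2


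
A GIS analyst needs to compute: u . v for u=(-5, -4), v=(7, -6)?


u . v = u_x*v_x + u_y*v_y = (-5)*7 + (-4)*(-6)
= (-35) + 24 = -11

-11


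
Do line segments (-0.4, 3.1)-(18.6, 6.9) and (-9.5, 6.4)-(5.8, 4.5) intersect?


Cross products: d1=-33.2, d2=61.04, d3=97.28, d4=3.04
d1*d2 < 0 and d3*d4 < 0? no

No, they don't intersect


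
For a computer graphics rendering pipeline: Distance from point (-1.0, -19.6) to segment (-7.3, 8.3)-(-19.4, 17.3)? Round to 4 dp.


Project P onto AB: t = 0 (clamped to [0,1])
Closest point on segment: (-7.3, 8.3)
Distance: 28.6024

28.6024


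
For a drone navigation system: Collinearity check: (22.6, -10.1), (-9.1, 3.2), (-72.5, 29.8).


Cross product: ((-9.1)-22.6)*(29.8-(-10.1)) - (3.2-(-10.1))*((-72.5)-22.6)
= 0

Yes, collinear


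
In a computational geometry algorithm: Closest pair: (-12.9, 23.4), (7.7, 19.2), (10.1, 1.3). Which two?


d(P0,P1) = 21.0238, d(P0,P2) = 31.8969, d(P1,P2) = 18.0602
Closest: P1 and P2

Closest pair: (7.7, 19.2) and (10.1, 1.3), distance = 18.0602


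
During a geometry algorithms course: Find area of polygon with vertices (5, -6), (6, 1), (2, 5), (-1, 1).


Shoelace sum: (5*1 - 6*(-6)) + (6*5 - 2*1) + (2*1 - (-1)*5) + ((-1)*(-6) - 5*1)
= 77
Area = |77|/2 = 38.5

38.5


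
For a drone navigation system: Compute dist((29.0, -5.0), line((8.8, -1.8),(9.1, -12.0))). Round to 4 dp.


|cross product| = 205.08
|line direction| = sqrt(104.13) = 10.2044
Distance = 205.08/sqrt(104.13) = 20.0972

20.0972


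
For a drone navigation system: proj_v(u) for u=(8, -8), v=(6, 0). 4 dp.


u.v = 48, |v| = sqrt(36) = 6
Scalar projection = u.v / |v| = 48 / sqrt(36) = 8

8


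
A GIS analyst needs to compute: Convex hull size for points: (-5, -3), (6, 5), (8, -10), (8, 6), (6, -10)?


Convex hull vertices (CCW): (-5, -3), (6, -10), (8, -10), (8, 6), (6, 5)
Count = 5

5


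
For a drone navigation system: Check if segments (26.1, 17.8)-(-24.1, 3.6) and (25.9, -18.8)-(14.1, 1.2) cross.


Cross products: d1=-435.88, d2=735.68, d3=1834.48, d4=662.92
d1*d2 < 0 and d3*d4 < 0? no

No, they don't intersect


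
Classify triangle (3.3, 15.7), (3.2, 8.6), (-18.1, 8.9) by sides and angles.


Side lengths squared: AB^2=50.42, BC^2=453.78, CA^2=504.2
Sorted: [50.42, 453.78, 504.2]
By sides: Scalene, By angles: Right

Scalene, Right


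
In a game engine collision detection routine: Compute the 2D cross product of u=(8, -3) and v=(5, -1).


u x v = u_x*v_y - u_y*v_x = 8*(-1) - (-3)*5
= (-8) - (-15) = 7

7


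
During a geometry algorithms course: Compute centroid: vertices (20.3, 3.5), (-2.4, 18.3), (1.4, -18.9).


Centroid = ((x_A+x_B+x_C)/3, (y_A+y_B+y_C)/3)
= ((20.3+(-2.4)+1.4)/3, (3.5+18.3+(-18.9))/3)
= (6.4333, 0.9667)

(6.4333, 0.9667)


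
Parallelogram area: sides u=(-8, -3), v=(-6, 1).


|u x v| = |(-8)*1 - (-3)*(-6)|
= |(-8) - 18| = 26

26


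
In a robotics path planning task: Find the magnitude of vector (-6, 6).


|u| = sqrt((-6)^2 + 6^2) = sqrt(72) = 8.4853

8.4853


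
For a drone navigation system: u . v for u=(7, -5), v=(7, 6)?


u . v = u_x*v_x + u_y*v_y = 7*7 + (-5)*6
= 49 + (-30) = 19

19


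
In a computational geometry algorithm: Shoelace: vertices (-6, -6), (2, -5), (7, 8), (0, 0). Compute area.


Shoelace sum: ((-6)*(-5) - 2*(-6)) + (2*8 - 7*(-5)) + (7*0 - 0*8) + (0*(-6) - (-6)*0)
= 93
Area = |93|/2 = 46.5

46.5


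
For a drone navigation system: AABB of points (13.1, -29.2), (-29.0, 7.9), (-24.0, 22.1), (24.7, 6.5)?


x range: [-29, 24.7]
y range: [-29.2, 22.1]
Bounding box: (-29,-29.2) to (24.7,22.1)

(-29,-29.2) to (24.7,22.1)


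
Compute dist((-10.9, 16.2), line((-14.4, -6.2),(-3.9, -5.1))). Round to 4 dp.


|cross product| = 231.35
|line direction| = sqrt(111.46) = 10.5575
Distance = 231.35/sqrt(111.46) = 21.9134

21.9134


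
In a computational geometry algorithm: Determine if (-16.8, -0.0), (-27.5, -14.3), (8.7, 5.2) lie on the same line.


Cross product: ((-27.5)-(-16.8))*(5.2-0) - ((-14.3)-0)*(8.7-(-16.8))
= 309.01

No, not collinear


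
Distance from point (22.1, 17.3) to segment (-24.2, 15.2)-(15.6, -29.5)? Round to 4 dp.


Project P onto AB: t = 0.4882 (clamped to [0,1])
Closest point on segment: (-4.7688, -6.6235)
Distance: 35.9759

35.9759


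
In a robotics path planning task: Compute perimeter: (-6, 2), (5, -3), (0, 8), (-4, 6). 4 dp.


Sides: (-6, 2)->(5, -3): sqrt(146) = 12.083046, (5, -3)->(0, 8): sqrt(146) = 12.083046, (0, 8)->(-4, 6): sqrt(20) = 4.472136, (-4, 6)->(-6, 2): sqrt(20) = 4.472136
Sum = 33.110364
Perimeter = 33.1104

33.1104


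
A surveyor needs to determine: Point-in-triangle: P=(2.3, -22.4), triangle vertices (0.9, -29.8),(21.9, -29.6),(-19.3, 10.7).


Cross products: AB x AP = 155.12, BC x BP = 493.24, CA x CP = 206.18
All same sign? yes

Yes, inside


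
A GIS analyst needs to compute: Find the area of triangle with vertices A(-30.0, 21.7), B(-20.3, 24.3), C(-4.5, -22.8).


Area = |x_A(y_B-y_C) + x_B(y_C-y_A) + x_C(y_A-y_B)|/2
= |(-1413) + 903.35 + 11.7|/2
= 497.95/2 = 248.975

248.975


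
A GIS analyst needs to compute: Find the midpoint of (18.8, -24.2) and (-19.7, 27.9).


M = ((18.8+(-19.7))/2, ((-24.2)+27.9)/2)
= (-0.45, 1.85)

(-0.45, 1.85)


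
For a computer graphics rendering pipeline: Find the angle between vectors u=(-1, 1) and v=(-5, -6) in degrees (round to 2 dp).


u.v = -1, |u| = sqrt(2) = 1.4142, |v| = sqrt(61) = 7.8102
cos(theta) = u.v/(|u||v|) = -1/sqrt(122) = -0.090536
theta = acos(-0.090536) = 95.19 degrees

95.19 degrees


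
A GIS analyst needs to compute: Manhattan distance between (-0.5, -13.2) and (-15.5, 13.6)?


|(-0.5)-(-15.5)| + |(-13.2)-13.6| = 15 + 26.8 = 41.8

41.8


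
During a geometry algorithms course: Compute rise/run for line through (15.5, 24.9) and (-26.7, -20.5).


slope = (y2-y1)/(x2-x1) = ((-20.5)-24.9)/((-26.7)-15.5) = (-45.4)/(-42.2) = 1.0758

1.0758


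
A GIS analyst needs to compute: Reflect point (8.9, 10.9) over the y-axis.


Reflection over y-axis: (x,y) -> (-x,y)
(8.9, 10.9) -> (-8.9, 10.9)

(-8.9, 10.9)


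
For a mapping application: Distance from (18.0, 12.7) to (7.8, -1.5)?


dx=-10.2, dy=-14.2
d^2 = (-10.2)^2 + (-14.2)^2 = 305.68
d = sqrt(305.68) = 17.4837

17.4837


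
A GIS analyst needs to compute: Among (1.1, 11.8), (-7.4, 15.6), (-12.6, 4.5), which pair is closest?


d(P0,P1) = 9.3107, d(P0,P2) = 15.5235, d(P1,P2) = 12.2577
Closest: P0 and P1

Closest pair: (1.1, 11.8) and (-7.4, 15.6), distance = 9.3107


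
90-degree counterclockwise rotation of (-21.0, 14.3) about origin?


90° CCW: (x,y) -> (-y, x)
(-21,14.3) -> (-14.3, -21)

(-14.3, -21)


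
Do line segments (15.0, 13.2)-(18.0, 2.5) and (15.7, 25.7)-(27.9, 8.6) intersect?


Cross products: d1=-164.47, d2=-243.71, d3=44.99, d4=124.23
d1*d2 < 0 and d3*d4 < 0? no

No, they don't intersect


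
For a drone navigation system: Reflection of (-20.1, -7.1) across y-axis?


Reflection over y-axis: (x,y) -> (-x,y)
(-20.1, -7.1) -> (20.1, -7.1)

(20.1, -7.1)


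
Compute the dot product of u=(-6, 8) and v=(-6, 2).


u . v = u_x*v_x + u_y*v_y = (-6)*(-6) + 8*2
= 36 + 16 = 52

52


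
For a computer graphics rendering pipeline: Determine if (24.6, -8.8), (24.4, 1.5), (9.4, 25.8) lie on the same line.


Cross product: (24.4-24.6)*(25.8-(-8.8)) - (1.5-(-8.8))*(9.4-24.6)
= 149.64

No, not collinear


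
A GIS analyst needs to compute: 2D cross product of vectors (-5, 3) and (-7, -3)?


u x v = u_x*v_y - u_y*v_x = (-5)*(-3) - 3*(-7)
= 15 - (-21) = 36

36


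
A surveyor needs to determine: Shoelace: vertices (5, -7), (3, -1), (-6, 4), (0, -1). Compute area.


Shoelace sum: (5*(-1) - 3*(-7)) + (3*4 - (-6)*(-1)) + ((-6)*(-1) - 0*4) + (0*(-7) - 5*(-1))
= 33
Area = |33|/2 = 16.5

16.5


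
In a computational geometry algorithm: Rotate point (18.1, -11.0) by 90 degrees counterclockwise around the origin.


90° CCW: (x,y) -> (-y, x)
(18.1,-11) -> (11, 18.1)

(11, 18.1)


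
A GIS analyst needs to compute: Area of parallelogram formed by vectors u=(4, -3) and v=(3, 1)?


|u x v| = |4*1 - (-3)*3|
= |4 - (-9)| = 13

13


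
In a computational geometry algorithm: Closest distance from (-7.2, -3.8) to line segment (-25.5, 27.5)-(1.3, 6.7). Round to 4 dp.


Project P onto AB: t = 0.9918 (clamped to [0,1])
Closest point on segment: (1.0811, 6.8699)
Distance: 13.5064

13.5064


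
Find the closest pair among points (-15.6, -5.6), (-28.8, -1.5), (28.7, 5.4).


d(P0,P1) = 13.8221, d(P0,P2) = 45.6453, d(P1,P2) = 57.9125
Closest: P0 and P1

Closest pair: (-15.6, -5.6) and (-28.8, -1.5), distance = 13.8221


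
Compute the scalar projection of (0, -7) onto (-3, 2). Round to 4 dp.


u.v = -14, |v| = sqrt(13) = 3.6056
Scalar projection = u.v / |v| = -14 / sqrt(13) = -3.8829

-3.8829


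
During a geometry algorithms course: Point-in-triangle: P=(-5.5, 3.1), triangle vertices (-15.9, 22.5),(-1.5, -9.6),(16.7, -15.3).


Cross products: AB x AP = 54.48, BC x BP = 208.34, CA x CP = 239.32
All same sign? yes

Yes, inside


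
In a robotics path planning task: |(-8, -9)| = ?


|u| = sqrt((-8)^2 + (-9)^2) = sqrt(145) = 12.0416

12.0416


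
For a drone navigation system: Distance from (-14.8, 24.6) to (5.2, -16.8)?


dx=20, dy=-41.4
d^2 = 20^2 + (-41.4)^2 = 2113.96
d = sqrt(2113.96) = 45.9778

45.9778


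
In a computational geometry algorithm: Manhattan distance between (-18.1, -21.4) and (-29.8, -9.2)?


|(-18.1)-(-29.8)| + |(-21.4)-(-9.2)| = 11.7 + 12.2 = 23.9

23.9


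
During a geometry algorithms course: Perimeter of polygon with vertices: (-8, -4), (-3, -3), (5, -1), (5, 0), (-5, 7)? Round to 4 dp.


Sides: (-8, -4)->(-3, -3): sqrt(26) = 5.09902, (-3, -3)->(5, -1): sqrt(68) = 8.246211, (5, -1)->(5, 0): sqrt(1) = 1, (5, 0)->(-5, 7): sqrt(149) = 12.206556, (-5, 7)->(-8, -4): sqrt(130) = 11.401754
Sum = 37.953541
Perimeter = 37.9535

37.9535


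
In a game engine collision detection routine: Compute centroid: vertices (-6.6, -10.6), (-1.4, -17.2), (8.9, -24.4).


Centroid = ((x_A+x_B+x_C)/3, (y_A+y_B+y_C)/3)
= (((-6.6)+(-1.4)+8.9)/3, ((-10.6)+(-17.2)+(-24.4))/3)
= (0.3, -17.4)

(0.3, -17.4)


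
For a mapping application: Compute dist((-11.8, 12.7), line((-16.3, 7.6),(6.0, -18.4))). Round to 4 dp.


|cross product| = 230.73
|line direction| = sqrt(1173.29) = 34.2533
Distance = 230.73/sqrt(1173.29) = 6.736

6.736


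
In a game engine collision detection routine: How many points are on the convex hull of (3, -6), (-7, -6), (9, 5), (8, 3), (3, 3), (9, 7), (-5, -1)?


Convex hull vertices (CCW): (-7, -6), (3, -6), (8, 3), (9, 5), (9, 7), (-5, -1)
Count = 6

6


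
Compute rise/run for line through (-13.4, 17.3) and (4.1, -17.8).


slope = (y2-y1)/(x2-x1) = ((-17.8)-17.3)/(4.1-(-13.4)) = (-35.1)/17.5 = -2.0057

-2.0057


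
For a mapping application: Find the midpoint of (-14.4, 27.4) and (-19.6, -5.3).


M = (((-14.4)+(-19.6))/2, (27.4+(-5.3))/2)
= (-17, 11.05)

(-17, 11.05)


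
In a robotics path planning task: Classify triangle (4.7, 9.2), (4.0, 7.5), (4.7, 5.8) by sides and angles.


Side lengths squared: AB^2=3.38, BC^2=3.38, CA^2=11.56
Sorted: [3.38, 3.38, 11.56]
By sides: Isosceles, By angles: Obtuse

Isosceles, Obtuse


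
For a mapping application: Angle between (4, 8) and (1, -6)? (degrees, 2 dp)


u.v = -44, |u| = sqrt(80) = 8.9443, |v| = sqrt(37) = 6.0828
cos(theta) = u.v/(|u||v|) = -44/sqrt(2960) = -0.808736
theta = acos(-0.808736) = 143.97 degrees

143.97 degrees


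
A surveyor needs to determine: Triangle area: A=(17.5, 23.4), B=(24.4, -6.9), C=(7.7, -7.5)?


Area = |x_A(y_B-y_C) + x_B(y_C-y_A) + x_C(y_A-y_B)|/2
= |10.5 + (-753.96) + 233.31|/2
= 510.15/2 = 255.075

255.075


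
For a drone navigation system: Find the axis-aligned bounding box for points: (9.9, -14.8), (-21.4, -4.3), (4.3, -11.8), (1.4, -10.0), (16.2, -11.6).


x range: [-21.4, 16.2]
y range: [-14.8, -4.3]
Bounding box: (-21.4,-14.8) to (16.2,-4.3)

(-21.4,-14.8) to (16.2,-4.3)


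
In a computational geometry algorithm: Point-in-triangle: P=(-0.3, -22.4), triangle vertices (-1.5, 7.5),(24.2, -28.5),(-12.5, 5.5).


Cross products: AB x AP = -725.23, BC x BP = 609.13, CA x CP = -331.3
All same sign? no

No, outside


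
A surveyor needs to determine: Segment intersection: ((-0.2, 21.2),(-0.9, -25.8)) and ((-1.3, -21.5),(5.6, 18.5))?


Cross products: d1=250.63, d2=-45.67, d3=-21.81, d4=274.49
d1*d2 < 0 and d3*d4 < 0? yes

Yes, they intersect


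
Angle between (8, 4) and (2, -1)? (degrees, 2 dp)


u.v = 12, |u| = sqrt(80) = 8.9443, |v| = sqrt(5) = 2.2361
cos(theta) = u.v/(|u||v|) = 12/sqrt(400) = 0.6
theta = acos(0.6) = 53.13 degrees

53.13 degrees


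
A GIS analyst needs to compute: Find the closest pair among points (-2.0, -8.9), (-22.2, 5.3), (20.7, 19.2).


d(P0,P1) = 24.6917, d(P0,P2) = 36.1234, d(P1,P2) = 45.0957
Closest: P0 and P1

Closest pair: (-2.0, -8.9) and (-22.2, 5.3), distance = 24.6917


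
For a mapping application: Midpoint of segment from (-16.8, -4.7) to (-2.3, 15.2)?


M = (((-16.8)+(-2.3))/2, ((-4.7)+15.2)/2)
= (-9.55, 5.25)

(-9.55, 5.25)


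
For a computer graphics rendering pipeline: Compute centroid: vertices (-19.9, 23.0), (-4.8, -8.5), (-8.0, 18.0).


Centroid = ((x_A+x_B+x_C)/3, (y_A+y_B+y_C)/3)
= (((-19.9)+(-4.8)+(-8))/3, (23+(-8.5)+18)/3)
= (-10.9, 10.8333)

(-10.9, 10.8333)


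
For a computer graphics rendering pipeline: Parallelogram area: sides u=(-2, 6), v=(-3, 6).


|u x v| = |(-2)*6 - 6*(-3)|
= |(-12) - (-18)| = 6

6


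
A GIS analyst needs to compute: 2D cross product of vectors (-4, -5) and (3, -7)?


u x v = u_x*v_y - u_y*v_x = (-4)*(-7) - (-5)*3
= 28 - (-15) = 43

43


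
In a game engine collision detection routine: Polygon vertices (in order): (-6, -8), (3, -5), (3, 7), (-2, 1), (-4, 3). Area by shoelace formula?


Shoelace sum: ((-6)*(-5) - 3*(-8)) + (3*7 - 3*(-5)) + (3*1 - (-2)*7) + ((-2)*3 - (-4)*1) + ((-4)*(-8) - (-6)*3)
= 155
Area = |155|/2 = 77.5

77.5


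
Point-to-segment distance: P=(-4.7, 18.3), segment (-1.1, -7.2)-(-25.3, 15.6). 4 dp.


Project P onto AB: t = 0.6047 (clamped to [0,1])
Closest point on segment: (-15.7345, 6.5879)
Distance: 16.0914

16.0914


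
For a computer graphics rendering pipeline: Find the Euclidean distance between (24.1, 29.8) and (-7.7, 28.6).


dx=-31.8, dy=-1.2
d^2 = (-31.8)^2 + (-1.2)^2 = 1012.68
d = sqrt(1012.68) = 31.8226

31.8226


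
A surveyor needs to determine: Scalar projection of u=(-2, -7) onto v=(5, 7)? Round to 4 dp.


u.v = -59, |v| = sqrt(74) = 8.6023
Scalar projection = u.v / |v| = -59 / sqrt(74) = -6.8586

-6.8586


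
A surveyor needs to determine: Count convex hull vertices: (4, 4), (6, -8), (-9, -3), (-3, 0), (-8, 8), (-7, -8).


Convex hull vertices (CCW): (-9, -3), (-7, -8), (6, -8), (4, 4), (-8, 8)
Count = 5

5


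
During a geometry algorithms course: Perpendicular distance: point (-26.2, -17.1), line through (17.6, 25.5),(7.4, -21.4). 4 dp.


|cross product| = 1619.7
|line direction| = sqrt(2303.65) = 47.9964
Distance = 1619.7/sqrt(2303.65) = 33.7463

33.7463


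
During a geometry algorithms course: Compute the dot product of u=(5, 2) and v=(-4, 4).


u . v = u_x*v_x + u_y*v_y = 5*(-4) + 2*4
= (-20) + 8 = -12

-12


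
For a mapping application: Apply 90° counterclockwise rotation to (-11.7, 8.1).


90° CCW: (x,y) -> (-y, x)
(-11.7,8.1) -> (-8.1, -11.7)

(-8.1, -11.7)


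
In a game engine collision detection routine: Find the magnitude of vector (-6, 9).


|u| = sqrt((-6)^2 + 9^2) = sqrt(117) = 10.8167

10.8167


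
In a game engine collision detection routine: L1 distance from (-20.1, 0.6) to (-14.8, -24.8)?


|(-20.1)-(-14.8)| + |0.6-(-24.8)| = 5.3 + 25.4 = 30.7

30.7


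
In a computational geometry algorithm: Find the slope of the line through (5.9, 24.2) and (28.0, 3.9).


slope = (y2-y1)/(x2-x1) = (3.9-24.2)/(28-5.9) = (-20.3)/22.1 = -0.9186

-0.9186


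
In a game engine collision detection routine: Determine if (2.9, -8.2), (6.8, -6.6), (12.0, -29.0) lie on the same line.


Cross product: (6.8-2.9)*((-29)-(-8.2)) - ((-6.6)-(-8.2))*(12-2.9)
= -95.68

No, not collinear


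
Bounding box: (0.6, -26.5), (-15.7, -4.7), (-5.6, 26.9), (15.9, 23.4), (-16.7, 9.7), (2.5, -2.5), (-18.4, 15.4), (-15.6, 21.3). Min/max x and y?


x range: [-18.4, 15.9]
y range: [-26.5, 26.9]
Bounding box: (-18.4,-26.5) to (15.9,26.9)

(-18.4,-26.5) to (15.9,26.9)


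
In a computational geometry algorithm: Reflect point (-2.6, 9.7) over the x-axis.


Reflection over x-axis: (x,y) -> (x,-y)
(-2.6, 9.7) -> (-2.6, -9.7)

(-2.6, -9.7)


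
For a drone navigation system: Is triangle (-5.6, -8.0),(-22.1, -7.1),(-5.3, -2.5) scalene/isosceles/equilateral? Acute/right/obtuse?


Side lengths squared: AB^2=273.06, BC^2=303.4, CA^2=30.34
Sorted: [30.34, 273.06, 303.4]
By sides: Scalene, By angles: Right

Scalene, Right


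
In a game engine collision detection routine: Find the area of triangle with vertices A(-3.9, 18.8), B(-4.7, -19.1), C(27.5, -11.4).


Area = |x_A(y_B-y_C) + x_B(y_C-y_A) + x_C(y_A-y_B)|/2
= |30.03 + 141.94 + 1042.25|/2
= 1214.22/2 = 607.11

607.11


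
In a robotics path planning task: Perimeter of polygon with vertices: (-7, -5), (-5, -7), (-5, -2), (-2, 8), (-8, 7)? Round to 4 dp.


Sides: (-7, -5)->(-5, -7): sqrt(8) = 2.828427, (-5, -7)->(-5, -2): sqrt(25) = 5, (-5, -2)->(-2, 8): sqrt(109) = 10.440307, (-2, 8)->(-8, 7): sqrt(37) = 6.082763, (-8, 7)->(-7, -5): sqrt(145) = 12.041595
Sum = 36.393092
Perimeter = 36.3931

36.3931


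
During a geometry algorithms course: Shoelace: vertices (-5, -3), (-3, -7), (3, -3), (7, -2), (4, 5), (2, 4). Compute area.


Shoelace sum: ((-5)*(-7) - (-3)*(-3)) + ((-3)*(-3) - 3*(-7)) + (3*(-2) - 7*(-3)) + (7*5 - 4*(-2)) + (4*4 - 2*5) + (2*(-3) - (-5)*4)
= 134
Area = |134|/2 = 67

67


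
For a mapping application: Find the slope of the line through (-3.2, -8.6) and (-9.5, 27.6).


slope = (y2-y1)/(x2-x1) = (27.6-(-8.6))/((-9.5)-(-3.2)) = 36.2/(-6.3) = -5.746

-5.746


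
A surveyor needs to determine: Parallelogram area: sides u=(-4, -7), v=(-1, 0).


|u x v| = |(-4)*0 - (-7)*(-1)|
= |0 - 7| = 7

7


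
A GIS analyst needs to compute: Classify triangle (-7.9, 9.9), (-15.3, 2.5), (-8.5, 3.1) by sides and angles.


Side lengths squared: AB^2=109.52, BC^2=46.6, CA^2=46.6
Sorted: [46.6, 46.6, 109.52]
By sides: Isosceles, By angles: Obtuse

Isosceles, Obtuse


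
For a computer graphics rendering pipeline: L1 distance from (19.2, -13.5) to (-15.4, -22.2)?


|19.2-(-15.4)| + |(-13.5)-(-22.2)| = 34.6 + 8.7 = 43.3

43.3


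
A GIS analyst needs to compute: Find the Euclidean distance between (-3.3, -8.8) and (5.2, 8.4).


dx=8.5, dy=17.2
d^2 = 8.5^2 + 17.2^2 = 368.09
d = sqrt(368.09) = 19.1857

19.1857


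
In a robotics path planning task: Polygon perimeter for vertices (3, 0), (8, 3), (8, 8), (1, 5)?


Sides: (3, 0)->(8, 3): sqrt(34) = 5.830952, (8, 3)->(8, 8): sqrt(25) = 5, (8, 8)->(1, 5): sqrt(58) = 7.615773, (1, 5)->(3, 0): sqrt(29) = 5.385165
Sum = 23.83189
Perimeter = 23.8319

23.8319


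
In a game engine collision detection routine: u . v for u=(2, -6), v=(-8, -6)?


u . v = u_x*v_x + u_y*v_y = 2*(-8) + (-6)*(-6)
= (-16) + 36 = 20

20


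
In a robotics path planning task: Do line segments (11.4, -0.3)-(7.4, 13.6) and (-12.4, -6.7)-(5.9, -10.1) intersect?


Cross products: d1=198.04, d2=438.81, d3=356.42, d4=115.65
d1*d2 < 0 and d3*d4 < 0? no

No, they don't intersect


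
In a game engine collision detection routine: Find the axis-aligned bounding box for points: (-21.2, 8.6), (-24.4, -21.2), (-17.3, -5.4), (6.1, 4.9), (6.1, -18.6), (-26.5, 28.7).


x range: [-26.5, 6.1]
y range: [-21.2, 28.7]
Bounding box: (-26.5,-21.2) to (6.1,28.7)

(-26.5,-21.2) to (6.1,28.7)


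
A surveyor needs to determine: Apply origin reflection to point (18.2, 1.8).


Reflection over origin: (x,y) -> (-x,-y)
(18.2, 1.8) -> (-18.2, -1.8)

(-18.2, -1.8)


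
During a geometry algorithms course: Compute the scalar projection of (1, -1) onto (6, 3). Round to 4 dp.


u.v = 3, |v| = sqrt(45) = 6.7082
Scalar projection = u.v / |v| = 3 / sqrt(45) = 0.4472

0.4472


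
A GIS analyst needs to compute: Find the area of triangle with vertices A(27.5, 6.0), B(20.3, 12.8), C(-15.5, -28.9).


Area = |x_A(y_B-y_C) + x_B(y_C-y_A) + x_C(y_A-y_B)|/2
= |1146.75 + (-708.47) + 105.4|/2
= 543.68/2 = 271.84

271.84


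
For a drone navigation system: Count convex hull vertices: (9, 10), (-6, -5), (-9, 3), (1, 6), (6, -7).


Convex hull vertices (CCW): (-9, 3), (-6, -5), (6, -7), (9, 10)
Count = 4

4


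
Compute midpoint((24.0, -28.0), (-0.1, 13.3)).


M = ((24+(-0.1))/2, ((-28)+13.3)/2)
= (11.95, -7.35)

(11.95, -7.35)


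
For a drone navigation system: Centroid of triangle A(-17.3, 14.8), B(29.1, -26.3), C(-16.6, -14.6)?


Centroid = ((x_A+x_B+x_C)/3, (y_A+y_B+y_C)/3)
= (((-17.3)+29.1+(-16.6))/3, (14.8+(-26.3)+(-14.6))/3)
= (-1.6, -8.7)

(-1.6, -8.7)


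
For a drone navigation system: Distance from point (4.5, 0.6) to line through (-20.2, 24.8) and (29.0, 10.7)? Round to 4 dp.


|cross product| = 842.37
|line direction| = sqrt(2619.45) = 51.1806
Distance = 842.37/sqrt(2619.45) = 16.4588

16.4588


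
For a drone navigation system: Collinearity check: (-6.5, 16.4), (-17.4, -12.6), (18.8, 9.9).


Cross product: ((-17.4)-(-6.5))*(9.9-16.4) - ((-12.6)-16.4)*(18.8-(-6.5))
= 804.55

No, not collinear


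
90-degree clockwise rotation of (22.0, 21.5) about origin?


90° CW: (x,y) -> (y, -x)
(22,21.5) -> (21.5, -22)

(21.5, -22)


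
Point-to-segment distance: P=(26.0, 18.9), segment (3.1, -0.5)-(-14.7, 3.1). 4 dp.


Project P onto AB: t = 0 (clamped to [0,1])
Closest point on segment: (3.1, -0.5)
Distance: 30.0128

30.0128


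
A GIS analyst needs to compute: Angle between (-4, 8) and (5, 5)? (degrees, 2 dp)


u.v = 20, |u| = sqrt(80) = 8.9443, |v| = sqrt(50) = 7.0711
cos(theta) = u.v/(|u||v|) = 20/sqrt(4000) = 0.316228
theta = acos(0.316228) = 71.57 degrees

71.57 degrees


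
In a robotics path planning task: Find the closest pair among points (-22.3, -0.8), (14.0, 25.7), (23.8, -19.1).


d(P0,P1) = 44.9437, d(P0,P2) = 49.5994, d(P1,P2) = 45.8594
Closest: P0 and P1

Closest pair: (-22.3, -0.8) and (14.0, 25.7), distance = 44.9437


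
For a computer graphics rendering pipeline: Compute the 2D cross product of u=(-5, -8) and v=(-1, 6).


u x v = u_x*v_y - u_y*v_x = (-5)*6 - (-8)*(-1)
= (-30) - 8 = -38

-38


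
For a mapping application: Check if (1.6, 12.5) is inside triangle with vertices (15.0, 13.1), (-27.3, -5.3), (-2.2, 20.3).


Cross products: AB x AP = -221.18, BC x BP = -293.06, CA x CP = -106.8
All same sign? yes

Yes, inside


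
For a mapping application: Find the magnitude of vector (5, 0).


|u| = sqrt(5^2 + 0^2) = sqrt(25) = 5

5


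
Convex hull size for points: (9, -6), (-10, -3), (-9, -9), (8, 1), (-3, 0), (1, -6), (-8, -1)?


Convex hull vertices (CCW): (-10, -3), (-9, -9), (9, -6), (8, 1), (-3, 0), (-8, -1)
Count = 6

6


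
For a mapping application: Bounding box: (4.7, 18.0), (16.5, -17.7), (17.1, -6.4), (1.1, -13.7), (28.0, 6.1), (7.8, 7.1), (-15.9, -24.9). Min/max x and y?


x range: [-15.9, 28]
y range: [-24.9, 18]
Bounding box: (-15.9,-24.9) to (28,18)

(-15.9,-24.9) to (28,18)


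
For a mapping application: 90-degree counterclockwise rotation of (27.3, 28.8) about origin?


90° CCW: (x,y) -> (-y, x)
(27.3,28.8) -> (-28.8, 27.3)

(-28.8, 27.3)


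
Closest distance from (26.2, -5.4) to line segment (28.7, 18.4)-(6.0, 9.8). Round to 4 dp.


Project P onto AB: t = 0.4437 (clamped to [0,1])
Closest point on segment: (18.6288, 14.5845)
Distance: 21.3706

21.3706


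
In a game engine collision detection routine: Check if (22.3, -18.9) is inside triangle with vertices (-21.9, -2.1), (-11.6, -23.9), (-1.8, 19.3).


Cross products: AB x AP = 790.52, BC x BP = -1415.48, CA x CP = 1283.56
All same sign? no

No, outside


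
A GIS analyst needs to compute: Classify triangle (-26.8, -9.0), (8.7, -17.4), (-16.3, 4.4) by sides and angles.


Side lengths squared: AB^2=1330.81, BC^2=1100.24, CA^2=289.81
Sorted: [289.81, 1100.24, 1330.81]
By sides: Scalene, By angles: Acute

Scalene, Acute


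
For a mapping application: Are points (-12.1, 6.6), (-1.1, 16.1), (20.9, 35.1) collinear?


Cross product: ((-1.1)-(-12.1))*(35.1-6.6) - (16.1-6.6)*(20.9-(-12.1))
= 0

Yes, collinear


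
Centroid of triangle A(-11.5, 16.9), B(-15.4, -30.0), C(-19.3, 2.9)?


Centroid = ((x_A+x_B+x_C)/3, (y_A+y_B+y_C)/3)
= (((-11.5)+(-15.4)+(-19.3))/3, (16.9+(-30)+2.9)/3)
= (-15.4, -3.4)

(-15.4, -3.4)


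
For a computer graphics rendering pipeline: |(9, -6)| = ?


|u| = sqrt(9^2 + (-6)^2) = sqrt(117) = 10.8167

10.8167


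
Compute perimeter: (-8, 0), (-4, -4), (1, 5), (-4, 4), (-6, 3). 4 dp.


Sides: (-8, 0)->(-4, -4): sqrt(32) = 5.656854, (-4, -4)->(1, 5): sqrt(106) = 10.29563, (1, 5)->(-4, 4): sqrt(26) = 5.09902, (-4, 4)->(-6, 3): sqrt(5) = 2.236068, (-6, 3)->(-8, 0): sqrt(13) = 3.605551
Sum = 26.893123
Perimeter = 26.8931

26.8931


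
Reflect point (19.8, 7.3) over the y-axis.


Reflection over y-axis: (x,y) -> (-x,y)
(19.8, 7.3) -> (-19.8, 7.3)

(-19.8, 7.3)


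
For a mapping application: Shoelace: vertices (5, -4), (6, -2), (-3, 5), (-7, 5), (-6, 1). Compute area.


Shoelace sum: (5*(-2) - 6*(-4)) + (6*5 - (-3)*(-2)) + ((-3)*5 - (-7)*5) + ((-7)*1 - (-6)*5) + ((-6)*(-4) - 5*1)
= 100
Area = |100|/2 = 50

50


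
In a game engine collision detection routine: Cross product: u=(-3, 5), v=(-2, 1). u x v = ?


u x v = u_x*v_y - u_y*v_x = (-3)*1 - 5*(-2)
= (-3) - (-10) = 7

7


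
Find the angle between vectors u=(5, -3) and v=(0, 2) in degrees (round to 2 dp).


u.v = -6, |u| = sqrt(34) = 5.831, |v| = sqrt(4) = 2
cos(theta) = u.v/(|u||v|) = -6/sqrt(136) = -0.514496
theta = acos(-0.514496) = 120.96 degrees

120.96 degrees


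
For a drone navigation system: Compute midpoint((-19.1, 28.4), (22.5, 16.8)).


M = (((-19.1)+22.5)/2, (28.4+16.8)/2)
= (1.7, 22.6)

(1.7, 22.6)


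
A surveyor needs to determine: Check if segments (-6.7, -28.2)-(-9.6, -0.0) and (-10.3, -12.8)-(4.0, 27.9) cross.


Cross products: d1=-366.74, d2=154.55, d3=56.86, d4=-464.43
d1*d2 < 0 and d3*d4 < 0? yes

Yes, they intersect


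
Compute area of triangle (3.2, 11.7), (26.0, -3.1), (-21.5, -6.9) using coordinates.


Area = |x_A(y_B-y_C) + x_B(y_C-y_A) + x_C(y_A-y_B)|/2
= |12.16 + (-483.6) + (-318.2)|/2
= 789.64/2 = 394.82

394.82


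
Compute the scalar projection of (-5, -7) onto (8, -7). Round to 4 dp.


u.v = 9, |v| = sqrt(113) = 10.6301
Scalar projection = u.v / |v| = 9 / sqrt(113) = 0.8466

0.8466


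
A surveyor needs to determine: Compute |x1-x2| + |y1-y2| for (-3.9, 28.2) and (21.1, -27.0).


|(-3.9)-21.1| + |28.2-(-27)| = 25 + 55.2 = 80.2

80.2


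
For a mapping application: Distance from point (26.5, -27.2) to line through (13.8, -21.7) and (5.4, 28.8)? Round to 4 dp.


|cross product| = 595.15
|line direction| = sqrt(2620.81) = 51.1938
Distance = 595.15/sqrt(2620.81) = 11.6254

11.6254


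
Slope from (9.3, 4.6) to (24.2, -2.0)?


slope = (y2-y1)/(x2-x1) = ((-2)-4.6)/(24.2-9.3) = (-6.6)/14.9 = -0.443

-0.443


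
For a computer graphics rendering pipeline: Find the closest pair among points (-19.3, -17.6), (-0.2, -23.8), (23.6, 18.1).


d(P0,P1) = 20.0811, d(P0,P2) = 55.8113, d(P1,P2) = 48.1877
Closest: P0 and P1

Closest pair: (-19.3, -17.6) and (-0.2, -23.8), distance = 20.0811


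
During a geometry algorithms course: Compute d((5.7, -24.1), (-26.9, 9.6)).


dx=-32.6, dy=33.7
d^2 = (-32.6)^2 + 33.7^2 = 2198.45
d = sqrt(2198.45) = 46.8876

46.8876


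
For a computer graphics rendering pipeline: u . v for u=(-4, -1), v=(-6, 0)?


u . v = u_x*v_x + u_y*v_y = (-4)*(-6) + (-1)*0
= 24 + 0 = 24

24


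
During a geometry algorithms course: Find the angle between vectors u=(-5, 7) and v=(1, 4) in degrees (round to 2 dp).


u.v = 23, |u| = sqrt(74) = 8.6023, |v| = sqrt(17) = 4.1231
cos(theta) = u.v/(|u||v|) = 23/sqrt(1258) = 0.648466
theta = acos(0.648466) = 49.57 degrees

49.57 degrees


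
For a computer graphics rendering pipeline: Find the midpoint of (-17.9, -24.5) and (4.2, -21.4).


M = (((-17.9)+4.2)/2, ((-24.5)+(-21.4))/2)
= (-6.85, -22.95)

(-6.85, -22.95)


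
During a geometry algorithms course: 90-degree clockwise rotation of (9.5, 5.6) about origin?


90° CW: (x,y) -> (y, -x)
(9.5,5.6) -> (5.6, -9.5)

(5.6, -9.5)


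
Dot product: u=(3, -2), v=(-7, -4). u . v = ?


u . v = u_x*v_x + u_y*v_y = 3*(-7) + (-2)*(-4)
= (-21) + 8 = -13

-13


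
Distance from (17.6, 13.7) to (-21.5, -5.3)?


dx=-39.1, dy=-19
d^2 = (-39.1)^2 + (-19)^2 = 1889.81
d = sqrt(1889.81) = 43.4719

43.4719


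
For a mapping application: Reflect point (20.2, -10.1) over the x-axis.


Reflection over x-axis: (x,y) -> (x,-y)
(20.2, -10.1) -> (20.2, 10.1)

(20.2, 10.1)


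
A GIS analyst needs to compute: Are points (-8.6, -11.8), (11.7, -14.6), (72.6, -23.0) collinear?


Cross product: (11.7-(-8.6))*((-23)-(-11.8)) - ((-14.6)-(-11.8))*(72.6-(-8.6))
= 0

Yes, collinear


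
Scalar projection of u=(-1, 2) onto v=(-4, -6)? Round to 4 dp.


u.v = -8, |v| = sqrt(52) = 7.2111
Scalar projection = u.v / |v| = -8 / sqrt(52) = -1.1094

-1.1094


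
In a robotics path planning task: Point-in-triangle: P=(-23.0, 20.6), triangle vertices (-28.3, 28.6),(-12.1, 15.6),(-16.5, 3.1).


Cross products: AB x AP = -60.7, BC x BP = -158.25, CA x CP = -40.75
All same sign? yes

Yes, inside


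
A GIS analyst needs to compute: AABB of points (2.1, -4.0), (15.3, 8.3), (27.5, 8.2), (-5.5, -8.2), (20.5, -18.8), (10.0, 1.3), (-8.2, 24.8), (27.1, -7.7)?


x range: [-8.2, 27.5]
y range: [-18.8, 24.8]
Bounding box: (-8.2,-18.8) to (27.5,24.8)

(-8.2,-18.8) to (27.5,24.8)


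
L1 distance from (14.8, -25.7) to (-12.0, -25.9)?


|14.8-(-12)| + |(-25.7)-(-25.9)| = 26.8 + 0.2 = 27

27


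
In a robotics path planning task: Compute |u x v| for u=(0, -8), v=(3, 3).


|u x v| = |0*3 - (-8)*3|
= |0 - (-24)| = 24

24


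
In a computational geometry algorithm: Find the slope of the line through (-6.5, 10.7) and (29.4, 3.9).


slope = (y2-y1)/(x2-x1) = (3.9-10.7)/(29.4-(-6.5)) = (-6.8)/35.9 = -0.1894

-0.1894


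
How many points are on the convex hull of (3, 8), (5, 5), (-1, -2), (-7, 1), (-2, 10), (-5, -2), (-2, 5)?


Convex hull vertices (CCW): (-7, 1), (-5, -2), (-1, -2), (5, 5), (3, 8), (-2, 10)
Count = 6

6


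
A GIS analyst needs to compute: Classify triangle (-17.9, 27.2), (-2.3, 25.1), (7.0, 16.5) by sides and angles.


Side lengths squared: AB^2=247.77, BC^2=160.45, CA^2=734.5
Sorted: [160.45, 247.77, 734.5]
By sides: Scalene, By angles: Obtuse

Scalene, Obtuse


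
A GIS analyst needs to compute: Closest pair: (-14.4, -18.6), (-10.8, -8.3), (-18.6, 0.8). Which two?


d(P0,P1) = 10.911, d(P0,P2) = 19.8494, d(P1,P2) = 11.9854
Closest: P0 and P1

Closest pair: (-14.4, -18.6) and (-10.8, -8.3), distance = 10.911


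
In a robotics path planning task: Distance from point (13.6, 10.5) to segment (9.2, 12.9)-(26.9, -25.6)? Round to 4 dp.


Project P onto AB: t = 0.0948 (clamped to [0,1])
Closest point on segment: (10.8786, 9.2489)
Distance: 2.9952

2.9952


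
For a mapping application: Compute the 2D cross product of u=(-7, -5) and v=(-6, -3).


u x v = u_x*v_y - u_y*v_x = (-7)*(-3) - (-5)*(-6)
= 21 - 30 = -9

-9


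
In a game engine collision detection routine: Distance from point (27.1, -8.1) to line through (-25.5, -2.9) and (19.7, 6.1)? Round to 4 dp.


|cross product| = 708.44
|line direction| = sqrt(2124.04) = 46.0873
Distance = 708.44/sqrt(2124.04) = 15.3717

15.3717


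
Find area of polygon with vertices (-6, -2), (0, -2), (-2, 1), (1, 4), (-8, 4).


Shoelace sum: ((-6)*(-2) - 0*(-2)) + (0*1 - (-2)*(-2)) + ((-2)*4 - 1*1) + (1*4 - (-8)*4) + ((-8)*(-2) - (-6)*4)
= 75
Area = |75|/2 = 37.5

37.5


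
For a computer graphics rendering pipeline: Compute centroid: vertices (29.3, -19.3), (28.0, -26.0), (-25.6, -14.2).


Centroid = ((x_A+x_B+x_C)/3, (y_A+y_B+y_C)/3)
= ((29.3+28+(-25.6))/3, ((-19.3)+(-26)+(-14.2))/3)
= (10.5667, -19.8333)

(10.5667, -19.8333)


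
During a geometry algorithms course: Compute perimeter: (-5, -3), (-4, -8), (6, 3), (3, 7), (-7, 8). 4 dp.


Sides: (-5, -3)->(-4, -8): sqrt(26) = 5.09902, (-4, -8)->(6, 3): sqrt(221) = 14.866069, (6, 3)->(3, 7): sqrt(25) = 5, (3, 7)->(-7, 8): sqrt(101) = 10.049876, (-7, 8)->(-5, -3): sqrt(125) = 11.18034
Sum = 46.195305
Perimeter = 46.1953

46.1953


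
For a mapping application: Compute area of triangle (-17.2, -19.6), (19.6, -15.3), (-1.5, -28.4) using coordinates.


Area = |x_A(y_B-y_C) + x_B(y_C-y_A) + x_C(y_A-y_B)|/2
= |(-225.32) + (-172.48) + 6.45|/2
= 391.35/2 = 195.675

195.675


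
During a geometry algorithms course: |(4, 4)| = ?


|u| = sqrt(4^2 + 4^2) = sqrt(32) = 5.6569

5.6569


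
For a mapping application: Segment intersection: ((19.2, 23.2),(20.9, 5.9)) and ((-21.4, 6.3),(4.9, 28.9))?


Cross products: d1=-473.09, d2=-966.5, d3=-731.11, d4=-237.7
d1*d2 < 0 and d3*d4 < 0? no

No, they don't intersect


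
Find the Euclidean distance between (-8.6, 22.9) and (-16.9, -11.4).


dx=-8.3, dy=-34.3
d^2 = (-8.3)^2 + (-34.3)^2 = 1245.38
d = sqrt(1245.38) = 35.2899

35.2899


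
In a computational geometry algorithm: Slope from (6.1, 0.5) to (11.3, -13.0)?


slope = (y2-y1)/(x2-x1) = ((-13)-0.5)/(11.3-6.1) = (-13.5)/5.2 = -2.5962

-2.5962


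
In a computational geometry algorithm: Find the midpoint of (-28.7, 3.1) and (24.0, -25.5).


M = (((-28.7)+24)/2, (3.1+(-25.5))/2)
= (-2.35, -11.2)

(-2.35, -11.2)


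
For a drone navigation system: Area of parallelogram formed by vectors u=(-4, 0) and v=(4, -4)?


|u x v| = |(-4)*(-4) - 0*4|
= |16 - 0| = 16

16


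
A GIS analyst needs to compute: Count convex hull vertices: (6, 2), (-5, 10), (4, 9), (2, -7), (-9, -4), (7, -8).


Convex hull vertices (CCW): (-9, -4), (2, -7), (7, -8), (6, 2), (4, 9), (-5, 10)
Count = 6

6


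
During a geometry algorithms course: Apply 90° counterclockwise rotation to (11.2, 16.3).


90° CCW: (x,y) -> (-y, x)
(11.2,16.3) -> (-16.3, 11.2)

(-16.3, 11.2)


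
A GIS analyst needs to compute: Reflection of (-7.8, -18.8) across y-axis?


Reflection over y-axis: (x,y) -> (-x,y)
(-7.8, -18.8) -> (7.8, -18.8)

(7.8, -18.8)


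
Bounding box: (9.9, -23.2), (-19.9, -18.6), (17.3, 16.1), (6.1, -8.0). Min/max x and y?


x range: [-19.9, 17.3]
y range: [-23.2, 16.1]
Bounding box: (-19.9,-23.2) to (17.3,16.1)

(-19.9,-23.2) to (17.3,16.1)


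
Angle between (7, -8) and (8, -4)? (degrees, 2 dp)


u.v = 88, |u| = sqrt(113) = 10.6301, |v| = sqrt(80) = 8.9443
cos(theta) = u.v/(|u||v|) = 88/sqrt(9040) = 0.925547
theta = acos(0.925547) = 22.25 degrees

22.25 degrees


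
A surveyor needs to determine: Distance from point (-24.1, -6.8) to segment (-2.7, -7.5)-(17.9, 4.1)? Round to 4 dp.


Project P onto AB: t = 0 (clamped to [0,1])
Closest point on segment: (-2.7, -7.5)
Distance: 21.4114

21.4114


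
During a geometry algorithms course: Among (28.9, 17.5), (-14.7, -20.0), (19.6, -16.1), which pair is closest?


d(P0,P1) = 57.5083, d(P0,P2) = 34.8633, d(P1,P2) = 34.521
Closest: P1 and P2

Closest pair: (-14.7, -20.0) and (19.6, -16.1), distance = 34.521


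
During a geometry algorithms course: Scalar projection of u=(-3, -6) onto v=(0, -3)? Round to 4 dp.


u.v = 18, |v| = sqrt(9) = 3
Scalar projection = u.v / |v| = 18 / sqrt(9) = 6

6


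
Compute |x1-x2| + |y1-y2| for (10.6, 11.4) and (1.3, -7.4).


|10.6-1.3| + |11.4-(-7.4)| = 9.3 + 18.8 = 28.1

28.1


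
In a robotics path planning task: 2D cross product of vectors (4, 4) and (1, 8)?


u x v = u_x*v_y - u_y*v_x = 4*8 - 4*1
= 32 - 4 = 28

28


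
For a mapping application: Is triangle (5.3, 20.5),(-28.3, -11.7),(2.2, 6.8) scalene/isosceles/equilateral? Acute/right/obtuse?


Side lengths squared: AB^2=2165.8, BC^2=1272.5, CA^2=197.3
Sorted: [197.3, 1272.5, 2165.8]
By sides: Scalene, By angles: Obtuse

Scalene, Obtuse


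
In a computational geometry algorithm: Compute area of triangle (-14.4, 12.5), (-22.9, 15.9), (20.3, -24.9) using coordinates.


Area = |x_A(y_B-y_C) + x_B(y_C-y_A) + x_C(y_A-y_B)|/2
= |(-587.52) + 856.46 + (-69.02)|/2
= 199.92/2 = 99.96

99.96


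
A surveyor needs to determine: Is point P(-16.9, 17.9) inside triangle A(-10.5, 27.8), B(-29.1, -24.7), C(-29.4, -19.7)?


Cross products: AB x AP = -151.86, BC x BP = -73.78, CA x CP = 116.89
All same sign? no

No, outside


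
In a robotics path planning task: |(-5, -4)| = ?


|u| = sqrt((-5)^2 + (-4)^2) = sqrt(41) = 6.4031

6.4031


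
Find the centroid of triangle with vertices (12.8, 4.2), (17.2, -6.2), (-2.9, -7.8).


Centroid = ((x_A+x_B+x_C)/3, (y_A+y_B+y_C)/3)
= ((12.8+17.2+(-2.9))/3, (4.2+(-6.2)+(-7.8))/3)
= (9.0333, -3.2667)

(9.0333, -3.2667)


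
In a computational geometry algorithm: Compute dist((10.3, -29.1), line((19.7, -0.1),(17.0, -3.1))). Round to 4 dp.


|cross product| = 50.1
|line direction| = sqrt(16.29) = 4.0361
Distance = 50.1/sqrt(16.29) = 12.413

12.413


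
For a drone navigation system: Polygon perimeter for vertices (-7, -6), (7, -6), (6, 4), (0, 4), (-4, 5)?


Sides: (-7, -6)->(7, -6): sqrt(196) = 14, (7, -6)->(6, 4): sqrt(101) = 10.049876, (6, 4)->(0, 4): sqrt(36) = 6, (0, 4)->(-4, 5): sqrt(17) = 4.123106, (-4, 5)->(-7, -6): sqrt(130) = 11.401754
Sum = 45.574736
Perimeter = 45.5747

45.5747


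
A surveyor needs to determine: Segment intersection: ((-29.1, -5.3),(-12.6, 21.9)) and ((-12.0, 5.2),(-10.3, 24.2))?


Cross products: d1=307.05, d2=39.79, d3=-291.87, d4=-24.61
d1*d2 < 0 and d3*d4 < 0? no

No, they don't intersect


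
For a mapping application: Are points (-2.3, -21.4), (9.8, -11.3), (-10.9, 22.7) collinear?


Cross product: (9.8-(-2.3))*(22.7-(-21.4)) - ((-11.3)-(-21.4))*((-10.9)-(-2.3))
= 620.47

No, not collinear


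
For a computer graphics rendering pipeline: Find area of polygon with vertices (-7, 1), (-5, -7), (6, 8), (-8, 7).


Shoelace sum: ((-7)*(-7) - (-5)*1) + ((-5)*8 - 6*(-7)) + (6*7 - (-8)*8) + ((-8)*1 - (-7)*7)
= 203
Area = |203|/2 = 101.5

101.5


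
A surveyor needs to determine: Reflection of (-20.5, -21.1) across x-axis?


Reflection over x-axis: (x,y) -> (x,-y)
(-20.5, -21.1) -> (-20.5, 21.1)

(-20.5, 21.1)
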